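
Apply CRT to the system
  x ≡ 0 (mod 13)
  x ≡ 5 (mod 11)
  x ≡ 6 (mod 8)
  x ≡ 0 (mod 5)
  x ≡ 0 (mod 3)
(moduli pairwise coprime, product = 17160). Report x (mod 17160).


Product of moduli M = 13 · 11 · 8 · 5 · 3 = 17160.
Merge one congruence at a time:
  Start: x ≡ 0 (mod 13).
  Combine with x ≡ 5 (mod 11); new modulus lcm = 143.
    Write x = 0 + 13·t and substitute into x ≡ 5 (mod 11): 13·t ≡ 5 − 0 = 5 (mod 11).
    Reduce coefficients mod 11: 2·t ≡ 5 (mod 11).
    The inverse of 2 mod 11 is 6 (since 2·6 = 12 = 1·11 + 1), so t ≡ 6·5 = 30 ≡ 8 (mod 11).
    Then x = 0 + 13·8 = 104, valid modulo lcm(13, 11) = 143: x ≡ 104 (mod 143).
  Combine with x ≡ 6 (mod 8); new modulus lcm = 1144.
    Write x = 104 + 143·t and substitute into x ≡ 6 (mod 8): 143·t ≡ 6 − 104 = -98 (mod 8).
    Reduce coefficients mod 8: 7·t ≡ 6 (mod 8).
    The inverse of 7 mod 8 is 7 (since 7·7 = 49 = 6·8 + 1), so t ≡ 7·6 = 42 ≡ 2 (mod 8).
    Then x = 104 + 143·2 = 390, valid modulo lcm(143, 8) = 1144: x ≡ 390 (mod 1144).
  Combine with x ≡ 0 (mod 5); new modulus lcm = 5720.
    Write x = 390 + 1144·t and substitute into x ≡ 0 (mod 5): 1144·t ≡ 0 − 390 = -390 (mod 5).
    Reduce coefficients mod 5: 4·t ≡ 0 (mod 5).
    The inverse of 4 mod 5 is 4 (since 4·4 = 16 = 3·5 + 1), so t ≡ 4·0 = 0 ≡ 0 (mod 5).
    Then x = 390 + 1144·0 = 390, valid modulo lcm(1144, 5) = 5720: x ≡ 390 (mod 5720).
  Combine with x ≡ 0 (mod 3); new modulus lcm = 17160.
    Write x = 390 + 5720·t and substitute into x ≡ 0 (mod 3): 5720·t ≡ 0 − 390 = -390 (mod 3).
    Reduce coefficients mod 3: 2·t ≡ 0 (mod 3).
    The inverse of 2 mod 3 is 2 (since 2·2 = 4 = 1·3 + 1), so t ≡ 2·0 = 0 ≡ 0 (mod 3).
    Then x = 390 + 5720·0 = 390, valid modulo lcm(5720, 3) = 17160: x ≡ 390 (mod 17160).
Verify against each original: 390 mod 13 = 0, 390 mod 11 = 5, 390 mod 8 = 6, 390 mod 5 = 0, 390 mod 3 = 0.

x ≡ 390 (mod 17160).


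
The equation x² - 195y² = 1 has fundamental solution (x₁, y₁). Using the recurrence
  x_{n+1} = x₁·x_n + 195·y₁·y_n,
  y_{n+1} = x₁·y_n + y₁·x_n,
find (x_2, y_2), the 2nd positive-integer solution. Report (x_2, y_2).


Step 1: Find the fundamental solution (x₁, y₁) of x² - 195y² = 1.
  Expand √195 as a continued fraction. a₀ = ⌊√195⌋ = 13; iterate m_{k+1} = d_k·a_k − m_k, d_{k+1} = (195 − m_{k+1}²)/d_k, a_{k+1} = ⌊(a₀ + m_{k+1})/d_{k+1}⌋ (starting m₀ = 0, d₀ = 1), with convergents p_k = a_k·p_{k-1} + p_{k-2}, q_k = a_k·q_{k-1} + q_{k-2} (p₋₁ = 1, q₋₁ = 0):
  k = 0: a₀ = 13; p₀/q₀ = 13/1; p₀² − 195·q₀² = 169 − 195 = -26.
  k = 1: m = 13, d = 26, a = ⌊(13 + 13)/26⌋ = 1; p/q = (1·13 + 1)/(1·1 + 0) = 14/1; p² − 195·q² = 196 − 195 = 1.
  The first convergent with p² − 195·q² = 1 gives the fundamental solution (x₁, y₁) = (14, 1).
Step 2: Apply the recurrence (x_{n+1}, y_{n+1}) = (x₁x_n + 195y₁y_n, x₁y_n + y₁x_n) repeatedly.
  From (x_1, y_1) = (14, 1): x_2 = 14·14 + 195·1·1 = 391; y_2 = 14·1 + 1·14 = 28.
Step 3: Verify x_2² - 195·y_2² = 152881 - 152880 = 1 (should be 1). ✓

(x_1, y_1) = (14, 1); (x_2, y_2) = (391, 28).


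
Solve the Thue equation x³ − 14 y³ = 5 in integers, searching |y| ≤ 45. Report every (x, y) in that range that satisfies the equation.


The equation is x³ - 14y³ = 5. For fixed y, x³ = 14·y³ + 5, so a solution requires the RHS to be a perfect cube.
Strategy: iterate y from -45 to 45, compute RHS = 14·y³ + 5, and check whether it is a (positive or negative) perfect cube.
Check small values of y:
  y = 0: RHS = 5 is not a perfect cube.
  y = 1: RHS = 19 is not a perfect cube.
  y = -1: RHS = -9 is not a perfect cube.
  y = 2: RHS = 117 is not a perfect cube.
  y = -2: RHS = -107 is not a perfect cube.
  y = 3: RHS = 383 is not a perfect cube.
  y = -3: RHS = -373 is not a perfect cube.
Continuing the search up to |y| = 45 finds no solutions either.
No (x, y) in the scanned range satisfies the equation.

No integer solutions with |y| ≤ 45.


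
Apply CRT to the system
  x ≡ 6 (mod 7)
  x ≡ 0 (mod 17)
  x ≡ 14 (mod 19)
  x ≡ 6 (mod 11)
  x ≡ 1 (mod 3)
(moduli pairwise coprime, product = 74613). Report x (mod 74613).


Product of moduli M = 7 · 17 · 19 · 11 · 3 = 74613.
Merge one congruence at a time:
  Start: x ≡ 6 (mod 7).
  Combine with x ≡ 0 (mod 17); new modulus lcm = 119.
    Write x = 6 + 7·t and substitute into x ≡ 0 (mod 17): 7·t ≡ 0 − 6 = -6 (mod 17).
    Reduce coefficients mod 17: 7·t ≡ 11 (mod 17).
    The inverse of 7 mod 17 is 5 (since 7·5 = 35 = 2·17 + 1), so t ≡ 5·11 = 55 ≡ 4 (mod 17).
    Then x = 6 + 7·4 = 34, valid modulo lcm(7, 17) = 119: x ≡ 34 (mod 119).
  Combine with x ≡ 14 (mod 19); new modulus lcm = 2261.
    Write x = 34 + 119·t and substitute into x ≡ 14 (mod 19): 119·t ≡ 14 − 34 = -20 (mod 19).
    Reduce coefficients mod 19: 5·t ≡ 18 (mod 19).
    The inverse of 5 mod 19 is 4 (since 5·4 = 20 = 1·19 + 1), so t ≡ 4·18 = 72 ≡ 15 (mod 19).
    Then x = 34 + 119·15 = 1819, valid modulo lcm(119, 19) = 2261: x ≡ 1819 (mod 2261).
  Combine with x ≡ 6 (mod 11); new modulus lcm = 24871.
    Write x = 1819 + 2261·t and substitute into x ≡ 6 (mod 11): 2261·t ≡ 6 − 1819 = -1813 (mod 11).
    Reduce coefficients mod 11: 6·t ≡ 2 (mod 11).
    The inverse of 6 mod 11 is 2 (since 6·2 = 12 = 1·11 + 1), so t ≡ 2·2 = 4 ≡ 4 (mod 11).
    Then x = 1819 + 2261·4 = 10863, valid modulo lcm(2261, 11) = 24871: x ≡ 10863 (mod 24871).
  Combine with x ≡ 1 (mod 3); new modulus lcm = 74613.
    Write x = 10863 + 24871·t and substitute into x ≡ 1 (mod 3): 24871·t ≡ 1 − 10863 = -10862 (mod 3).
    Reduce coefficients mod 3: 1·t ≡ 1 (mod 3).
    So t ≡ 1 (mod 3).
    Then x = 10863 + 24871·1 = 35734, valid modulo lcm(24871, 3) = 74613: x ≡ 35734 (mod 74613).
Verify against each original: 35734 mod 7 = 6, 35734 mod 17 = 0, 35734 mod 19 = 14, 35734 mod 11 = 6, 35734 mod 3 = 1.

x ≡ 35734 (mod 74613).


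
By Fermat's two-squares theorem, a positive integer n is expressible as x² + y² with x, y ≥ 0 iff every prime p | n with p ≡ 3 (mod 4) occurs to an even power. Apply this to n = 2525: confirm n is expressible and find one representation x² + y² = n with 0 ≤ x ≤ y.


Step 1: Factor n = 2525 = 5^2 · 101.
Step 2: Check the mod-4 condition on each prime factor: 5 ≡ 1 (mod 4), exponent 2; 101 ≡ 1 (mod 4), exponent 1.
All primes ≡ 3 (mod 4) appear to even exponent (or don't appear), so by the two-squares theorem n IS expressible as a sum of two squares.
Step 3: Build a representation. Here n = 5 · 5 · 101 is a product of primes ≡ 1 (mod 4). Each prime p ≡ 1 (mod 4) is itself a sum of two squares; find a² by testing p − a² for a perfect square:
  5: 5 − 1² = 4 = 2² ⇒ 5 = 1² + 2².
  101: 101 − 1² = 100 = 10² ⇒ 101 = 1² + 10².
  Combine using the Brahmagupta–Fibonacci identity (a² + b²)(c² + d²) = (ac − bd)² + (ad + bc)² = (ac + bd)² + (ad − bc)²:
  5 · 5 = 25: from (1² + 2²)(1² + 2²), take (1·1 − 2·2, 1·2 + 2·1) = (1 − 4, 2 + 2) = (-3, 4); dropping signs (only squares matter) gives (3, 4); check 3² + 4² = 9 + 16 = 25 ✓.
  25 · 101 = 2525: from (3² + 4²)(1² + 10²), take (3·1 − 4·10, 3·10 + 4·1) = (3 − 40, 30 + 4) = (-37, 34); dropping signs (only squares matter) gives (37, 34); check 37² + 34² = 1369 + 1156 = 2525 ✓.
Step 4: Order so x ≤ y and verify: 34² + 37² = 1156 + 1369 = 2525 = n. ✓

n = 2525 = 34² + 37² (one valid representation with x ≤ y).


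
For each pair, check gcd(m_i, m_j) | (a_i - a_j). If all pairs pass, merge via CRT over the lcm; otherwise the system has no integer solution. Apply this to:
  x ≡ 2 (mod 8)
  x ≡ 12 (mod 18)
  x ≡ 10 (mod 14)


Moduli 8, 18, 14 are not pairwise coprime, so CRT works modulo lcm(m_i) when all pairwise compatibility conditions hold.
Pairwise compatibility: gcd(m_i, m_j) must divide a_i - a_j for every pair.
Merge one congruence at a time:
  Start: x ≡ 2 (mod 8).
  Combine with x ≡ 12 (mod 18): gcd(8, 18) = 2; 12 - 2 = 10, which IS divisible by 2, so compatible.
    Write x = 2 + 8·t and substitute into x ≡ 12 (mod 18): 8·t ≡ 12 − 2 = 10 (mod 18).
    Divide the congruence (and modulus) by g = 2: 4·t ≡ 5 (mod 9).
    The inverse of 4 mod 9 is 7 (since 4·7 = 28 = 3·9 + 1), so t ≡ 7·5 = 35 ≡ 8 (mod 9).
    Then x = 2 + 8·8 = 66, valid modulo lcm(8, 18) = 72: x ≡ 66 (mod 72).
  Combine with x ≡ 10 (mod 14): gcd(72, 14) = 2; 10 - 66 = -56, which IS divisible by 2, so compatible.
    Write x = 66 + 72·t and substitute into x ≡ 10 (mod 14): 72·t ≡ 10 − 66 = -56 (mod 14).
    Divide the congruence (and modulus) by g = 2: 36·t ≡ -28 (mod 7).
    Reduce coefficients mod 7: 1·t ≡ 0 (mod 7).
    So t ≡ 0 (mod 7).
    Then x = 66 + 72·0 = 66, valid modulo lcm(72, 14) = 504: x ≡ 66 (mod 504).
Verify: 66 mod 8 = 2, 66 mod 18 = 12, 66 mod 14 = 10.

x ≡ 66 (mod 504).


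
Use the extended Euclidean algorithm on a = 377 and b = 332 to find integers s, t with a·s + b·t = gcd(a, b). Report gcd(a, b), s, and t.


Euclidean algorithm on (377, 332) — divide until remainder is 0:
  377 = 1 · 332 + 45
  332 = 7 · 45 + 17
  45 = 2 · 17 + 11
  17 = 1 · 11 + 6
  11 = 1 · 6 + 5
  6 = 1 · 5 + 1
  5 = 5 · 1 + 0
gcd(377, 332) = 1.
Track Bezout coefficients alongside the remainders: start with r₀ = 377 = a·1 + b·0 (s = 1, t = 0) and r₁ = 332 = a·0 + b·1 (s = 0, t = 1); each new remainder r_{k+1} = r_{k-1} − q_k·r_k inherits s_{k+1} = s_{k-1} − q_k·s_k, t_{k+1} = t_{k-1} − q_k·t_k, so r_k = a·s_k + b·t_k at every step:
  q = 1: r = 45, s = 1 − 1·0 = 1, t = 0 − 1·1 = -1  (check: 377·1 + 332·(-1) = 45)
  q = 7: r = 17, s = 0 − 7·1 = -7, t = 1 − 7·(-1) = 8  (check: 377·(-7) + 332·8 = 17)
  q = 2: r = 11, s = 1 − 2·(-7) = 15, t = -1 − 2·8 = -17  (check: 377·15 + 332·(-17) = 11)
  q = 1: r = 6, s = -7 − 1·15 = -22, t = 8 − 1·(-17) = 25  (check: 377·(-22) + 332·25 = 6)
  q = 1: r = 5, s = 15 − 1·(-22) = 37, t = -17 − 1·25 = -42  (check: 377·37 + 332·(-42) = 5)
  q = 1: r = 1, s = -22 − 1·37 = -59, t = 25 − 1·(-42) = 67  (check: 377·(-59) + 332·67 = 1)
The row with r = 1 (the gcd) gives the Bezout coefficients s = -59, t = 67.
Result: 377 · (-59) + 332 · (67) = 1.

gcd(377, 332) = 1; s = -59, t = 67 (check: 377·(-59) + 332·67 = 1).


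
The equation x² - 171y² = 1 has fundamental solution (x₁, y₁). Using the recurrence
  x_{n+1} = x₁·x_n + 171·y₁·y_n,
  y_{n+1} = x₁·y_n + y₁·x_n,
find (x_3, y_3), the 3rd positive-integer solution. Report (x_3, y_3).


Step 1: Find the fundamental solution (x₁, y₁) of x² - 171y² = 1.
  Expand √171 as a continued fraction. a₀ = ⌊√171⌋ = 13; iterate m_{k+1} = d_k·a_k − m_k, d_{k+1} = (171 − m_{k+1}²)/d_k, a_{k+1} = ⌊(a₀ + m_{k+1})/d_{k+1}⌋ (starting m₀ = 0, d₀ = 1), with convergents p_k = a_k·p_{k-1} + p_{k-2}, q_k = a_k·q_{k-1} + q_{k-2} (p₋₁ = 1, q₋₁ = 0):
  k = 0: a₀ = 13; p₀/q₀ = 13/1; p₀² − 171·q₀² = 169 − 171 = -2.
  k = 1: m = 13, d = 2, a = ⌊(13 + 13)/2⌋ = 13; p/q = (13·13 + 1)/(13·1 + 0) = 170/13; p² − 171·q² = 28900 − 28899 = 1.
  The first convergent with p² − 171·q² = 1 gives the fundamental solution (x₁, y₁) = (170, 13).
Step 2: Apply the recurrence (x_{n+1}, y_{n+1}) = (x₁x_n + 171y₁y_n, x₁y_n + y₁x_n) repeatedly.
  From (x_1, y_1) = (170, 13): x_2 = 170·170 + 171·13·13 = 57799; y_2 = 170·13 + 13·170 = 4420.
  From (x_2, y_2) = (57799, 4420): x_3 = 170·57799 + 171·13·4420 = 19651490; y_3 = 170·4420 + 13·57799 = 1502787.
Step 3: Verify x_3² - 171·y_3² = 386181059220100 - 386181059220099 = 1 (should be 1). ✓

(x_1, y_1) = (170, 13); (x_3, y_3) = (19651490, 1502787).


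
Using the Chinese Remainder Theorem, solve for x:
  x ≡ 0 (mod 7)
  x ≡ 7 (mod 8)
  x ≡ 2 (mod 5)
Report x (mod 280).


Moduli 7, 8, 5 are pairwise coprime; by CRT there is a unique solution modulo M = 7 · 8 · 5 = 280.
Solve pairwise, accumulating the modulus:
  Start with x ≡ 0 (mod 7).
  Combine with x ≡ 7 (mod 8): since gcd(7, 8) = 1, we get a unique residue mod 56.
    Write x = 0 + 7·t and substitute into x ≡ 7 (mod 8): 7·t ≡ 7 − 0 = 7 (mod 8).
    The inverse of 7 mod 8 is 7 (since 7·7 = 49 = 6·8 + 1), so t ≡ 7·7 = 49 ≡ 1 (mod 8).
    Then x = 0 + 7·1 = 7, valid modulo lcm(7, 8) = 56: x ≡ 7 (mod 56).
  Combine with x ≡ 2 (mod 5): since gcd(56, 5) = 1, we get a unique residue mod 280.
    Write x = 7 + 56·t and substitute into x ≡ 2 (mod 5): 56·t ≡ 2 − 7 = -5 (mod 5).
    Reduce coefficients mod 5: 1·t ≡ 0 (mod 5).
    So t ≡ 0 (mod 5).
    Then x = 7 + 56·0 = 7, valid modulo lcm(56, 5) = 280: x ≡ 7 (mod 280).
Verify: 7 mod 7 = 0 ✓, 7 mod 8 = 7 ✓, 7 mod 5 = 2 ✓.

x ≡ 7 (mod 280).


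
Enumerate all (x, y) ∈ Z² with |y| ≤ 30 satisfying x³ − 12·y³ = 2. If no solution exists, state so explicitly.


The equation is x³ - 12y³ = 2. For fixed y, x³ = 12·y³ + 2, so a solution requires the RHS to be a perfect cube.
Strategy: iterate y from -30 to 30, compute RHS = 12·y³ + 2, and check whether it is a (positive or negative) perfect cube.
Check small values of y:
  y = 0: RHS = 2 is not a perfect cube.
  y = 1: RHS = 14 is not a perfect cube.
  y = -1: RHS = -10 is not a perfect cube.
  y = 2: RHS = 98 is not a perfect cube.
  y = -2: RHS = -94 is not a perfect cube.
  y = 3: RHS = 326 is not a perfect cube.
  y = -3: RHS = -322 is not a perfect cube.
Continuing the search up to |y| = 30 finds no solutions either.
No (x, y) in the scanned range satisfies the equation.

No integer solutions with |y| ≤ 30.


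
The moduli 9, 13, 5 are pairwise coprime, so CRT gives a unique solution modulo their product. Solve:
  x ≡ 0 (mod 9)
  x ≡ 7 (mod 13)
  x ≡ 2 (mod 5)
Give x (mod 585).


Moduli 9, 13, 5 are pairwise coprime; by CRT there is a unique solution modulo M = 9 · 13 · 5 = 585.
Solve pairwise, accumulating the modulus:
  Start with x ≡ 0 (mod 9).
  Combine with x ≡ 7 (mod 13): since gcd(9, 13) = 1, we get a unique residue mod 117.
    Write x = 0 + 9·t and substitute into x ≡ 7 (mod 13): 9·t ≡ 7 − 0 = 7 (mod 13).
    The inverse of 9 mod 13 is 3 (since 9·3 = 27 = 2·13 + 1), so t ≡ 3·7 = 21 ≡ 8 (mod 13).
    Then x = 0 + 9·8 = 72, valid modulo lcm(9, 13) = 117: x ≡ 72 (mod 117).
  Combine with x ≡ 2 (mod 5): since gcd(117, 5) = 1, we get a unique residue mod 585.
    Write x = 72 + 117·t and substitute into x ≡ 2 (mod 5): 117·t ≡ 2 − 72 = -70 (mod 5).
    Reduce coefficients mod 5: 2·t ≡ 0 (mod 5).
    The inverse of 2 mod 5 is 3 (since 2·3 = 6 = 1·5 + 1), so t ≡ 3·0 = 0 ≡ 0 (mod 5).
    Then x = 72 + 117·0 = 72, valid modulo lcm(117, 5) = 585: x ≡ 72 (mod 585).
Verify: 72 mod 9 = 0 ✓, 72 mod 13 = 7 ✓, 72 mod 5 = 2 ✓.

x ≡ 72 (mod 585).


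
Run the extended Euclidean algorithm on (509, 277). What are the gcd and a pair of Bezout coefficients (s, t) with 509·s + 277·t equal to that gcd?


Euclidean algorithm on (509, 277) — divide until remainder is 0:
  509 = 1 · 277 + 232
  277 = 1 · 232 + 45
  232 = 5 · 45 + 7
  45 = 6 · 7 + 3
  7 = 2 · 3 + 1
  3 = 3 · 1 + 0
gcd(509, 277) = 1.
Track Bezout coefficients alongside the remainders: start with r₀ = 509 = a·1 + b·0 (s = 1, t = 0) and r₁ = 277 = a·0 + b·1 (s = 0, t = 1); each new remainder r_{k+1} = r_{k-1} − q_k·r_k inherits s_{k+1} = s_{k-1} − q_k·s_k, t_{k+1} = t_{k-1} − q_k·t_k, so r_k = a·s_k + b·t_k at every step:
  q = 1: r = 232, s = 1 − 1·0 = 1, t = 0 − 1·1 = -1  (check: 509·1 + 277·(-1) = 232)
  q = 1: r = 45, s = 0 − 1·1 = -1, t = 1 − 1·(-1) = 2  (check: 509·(-1) + 277·2 = 45)
  q = 5: r = 7, s = 1 − 5·(-1) = 6, t = -1 − 5·2 = -11  (check: 509·6 + 277·(-11) = 7)
  q = 6: r = 3, s = -1 − 6·6 = -37, t = 2 − 6·(-11) = 68  (check: 509·(-37) + 277·68 = 3)
  q = 2: r = 1, s = 6 − 2·(-37) = 80, t = -11 − 2·68 = -147  (check: 509·80 + 277·(-147) = 1)
The row with r = 1 (the gcd) gives the Bezout coefficients s = 80, t = -147.
Result: 509 · (80) + 277 · (-147) = 1.

gcd(509, 277) = 1; s = 80, t = -147 (check: 509·80 + 277·(-147) = 1).


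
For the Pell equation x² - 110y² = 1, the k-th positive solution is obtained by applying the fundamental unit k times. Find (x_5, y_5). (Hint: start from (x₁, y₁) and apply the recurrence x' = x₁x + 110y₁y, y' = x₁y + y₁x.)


Step 1: Find the fundamental solution (x₁, y₁) of x² - 110y² = 1.
  Expand √110 as a continued fraction. a₀ = ⌊√110⌋ = 10; iterate m_{k+1} = d_k·a_k − m_k, d_{k+1} = (110 − m_{k+1}²)/d_k, a_{k+1} = ⌊(a₀ + m_{k+1})/d_{k+1}⌋ (starting m₀ = 0, d₀ = 1), with convergents p_k = a_k·p_{k-1} + p_{k-2}, q_k = a_k·q_{k-1} + q_{k-2} (p₋₁ = 1, q₋₁ = 0):
  k = 0: a₀ = 10; p₀/q₀ = 10/1; p₀² − 110·q₀² = 100 − 110 = -10.
  k = 1: m = 10, d = 10, a = ⌊(10 + 10)/10⌋ = 2; p/q = (2·10 + 1)/(2·1 + 0) = 21/2; p² − 110·q² = 441 − 440 = 1.
  The first convergent with p² − 110·q² = 1 gives the fundamental solution (x₁, y₁) = (21, 2).
Step 2: Apply the recurrence (x_{n+1}, y_{n+1}) = (x₁x_n + 110y₁y_n, x₁y_n + y₁x_n) repeatedly.
  From (x_1, y_1) = (21, 2): x_2 = 21·21 + 110·2·2 = 881; y_2 = 21·2 + 2·21 = 84.
  From (x_2, y_2) = (881, 84): x_3 = 21·881 + 110·2·84 = 36981; y_3 = 21·84 + 2·881 = 3526.
  From (x_3, y_3) = (36981, 3526): x_4 = 21·36981 + 110·2·3526 = 1552321; y_4 = 21·3526 + 2·36981 = 148008.
  From (x_4, y_4) = (1552321, 148008): x_5 = 21·1552321 + 110·2·148008 = 65160501; y_5 = 21·148008 + 2·1552321 = 6212810.
Step 3: Verify x_5² - 110·y_5² = 4245890890571001 - 4245890890571000 = 1 (should be 1). ✓

(x_1, y_1) = (21, 2); (x_5, y_5) = (65160501, 6212810).


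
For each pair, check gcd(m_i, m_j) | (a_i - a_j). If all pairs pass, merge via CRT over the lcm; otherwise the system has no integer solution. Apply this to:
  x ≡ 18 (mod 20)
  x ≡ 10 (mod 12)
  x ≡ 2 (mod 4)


Moduli 20, 12, 4 are not pairwise coprime, so CRT works modulo lcm(m_i) when all pairwise compatibility conditions hold.
Pairwise compatibility: gcd(m_i, m_j) must divide a_i - a_j for every pair.
Merge one congruence at a time:
  Start: x ≡ 18 (mod 20).
  Combine with x ≡ 10 (mod 12): gcd(20, 12) = 4; 10 - 18 = -8, which IS divisible by 4, so compatible.
    Write x = 18 + 20·t and substitute into x ≡ 10 (mod 12): 20·t ≡ 10 − 18 = -8 (mod 12).
    Divide the congruence (and modulus) by g = 4: 5·t ≡ -2 (mod 3).
    Reduce coefficients mod 3: 2·t ≡ 1 (mod 3).
    The inverse of 2 mod 3 is 2 (since 2·2 = 4 = 1·3 + 1), so t ≡ 2·1 = 2 ≡ 2 (mod 3).
    Then x = 18 + 20·2 = 58, valid modulo lcm(20, 12) = 60: x ≡ 58 (mod 60).
  Combine with x ≡ 2 (mod 4): gcd(60, 4) = 4; 2 - 58 = -56, which IS divisible by 4, so compatible.
    Write x = 58 + 60·t and substitute into x ≡ 2 (mod 4): 60·t ≡ 2 − 58 = -56 (mod 4).
    Divide the congruence (and modulus) by g = 4: 15·t ≡ -14 (mod 1).
    Modulo 1 every t works; take t = 0.
    Then x = 58 + 60·0 = 58, valid modulo lcm(60, 4) = 60: x ≡ 58 (mod 60).
Verify: 58 mod 20 = 18, 58 mod 12 = 10, 58 mod 4 = 2.

x ≡ 58 (mod 60).


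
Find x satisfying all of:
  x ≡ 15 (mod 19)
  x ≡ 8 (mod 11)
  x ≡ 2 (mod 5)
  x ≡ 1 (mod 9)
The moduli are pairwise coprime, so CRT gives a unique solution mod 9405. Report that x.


Product of moduli M = 19 · 11 · 5 · 9 = 9405.
Merge one congruence at a time:
  Start: x ≡ 15 (mod 19).
  Combine with x ≡ 8 (mod 11); new modulus lcm = 209.
    Write x = 15 + 19·t and substitute into x ≡ 8 (mod 11): 19·t ≡ 8 − 15 = -7 (mod 11).
    Reduce coefficients mod 11: 8·t ≡ 4 (mod 11).
    The inverse of 8 mod 11 is 7 (since 8·7 = 56 = 5·11 + 1), so t ≡ 7·4 = 28 ≡ 6 (mod 11).
    Then x = 15 + 19·6 = 129, valid modulo lcm(19, 11) = 209: x ≡ 129 (mod 209).
  Combine with x ≡ 2 (mod 5); new modulus lcm = 1045.
    Write x = 129 + 209·t and substitute into x ≡ 2 (mod 5): 209·t ≡ 2 − 129 = -127 (mod 5).
    Reduce coefficients mod 5: 4·t ≡ 3 (mod 5).
    The inverse of 4 mod 5 is 4 (since 4·4 = 16 = 3·5 + 1), so t ≡ 4·3 = 12 ≡ 2 (mod 5).
    Then x = 129 + 209·2 = 547, valid modulo lcm(209, 5) = 1045: x ≡ 547 (mod 1045).
  Combine with x ≡ 1 (mod 9); new modulus lcm = 9405.
    Write x = 547 + 1045·t and substitute into x ≡ 1 (mod 9): 1045·t ≡ 1 − 547 = -546 (mod 9).
    Reduce coefficients mod 9: 1·t ≡ 3 (mod 9).
    So t ≡ 3 (mod 9).
    Then x = 547 + 1045·3 = 3682, valid modulo lcm(1045, 9) = 9405: x ≡ 3682 (mod 9405).
Verify against each original: 3682 mod 19 = 15, 3682 mod 11 = 8, 3682 mod 5 = 2, 3682 mod 9 = 1.

x ≡ 3682 (mod 9405).


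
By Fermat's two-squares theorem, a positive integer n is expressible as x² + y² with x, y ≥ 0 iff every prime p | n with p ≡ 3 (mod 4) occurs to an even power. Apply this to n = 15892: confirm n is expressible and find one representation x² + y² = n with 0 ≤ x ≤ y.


Step 1: Factor n = 15892 = 2^2 · 29 · 137.
Step 2: Check the mod-4 condition on each prime factor: 2 = 2 (special); 29 ≡ 1 (mod 4), exponent 1; 137 ≡ 1 (mod 4), exponent 1.
All primes ≡ 3 (mod 4) appear to even exponent (or don't appear), so by the two-squares theorem n IS expressible as a sum of two squares.
Step 3: Build a representation. Group n = k² · m with k = 2 and m = 29 · 137 = 3973 (a product of primes ≡ 1 (mod 4)); a representation of m scales to one of n via (k·x)² + (k·y)² = k²(x² + y²). Each prime p ≡ 1 (mod 4) is itself a sum of two squares; find a² by testing p − a² for a perfect square:
  29: 29 − 1² = 28, 29 − 2² = 25 = 5² ⇒ 29 = 2² + 5².
  137: 137 − 1² = 136, 137 − 2² = 133, 137 − 3² = 128, 137 − 4² = 121 = 11² ⇒ 137 = 4² + 11².
  Combine using the Brahmagupta–Fibonacci identity (a² + b²)(c² + d²) = (ac − bd)² + (ad + bc)² = (ac + bd)² + (ad − bc)²:
  29 · 137 = 3973: from (2² + 5²)(4² + 11²), take (2·4 − 5·11, 2·11 + 5·4) = (8 − 55, 22 + 20) = (-47, 42); dropping signs (only squares matter) gives (47, 42); check 47² + 42² = 2209 + 1764 = 3973 ✓.
  Scale by k = 2: (2·47, 2·42) = (94, 84).
Step 4: Order so x ≤ y and verify: 84² + 94² = 7056 + 8836 = 15892 = n. ✓

n = 15892 = 84² + 94² (one valid representation with x ≤ y).


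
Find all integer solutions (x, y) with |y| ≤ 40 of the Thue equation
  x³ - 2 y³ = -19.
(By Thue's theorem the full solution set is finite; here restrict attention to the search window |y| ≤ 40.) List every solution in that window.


The equation is x³ - 2y³ = -19. For fixed y, x³ = 2·y³ − 19, so a solution requires the RHS to be a perfect cube.
Strategy: iterate y from -40 to 40, compute RHS = 2·y³ − 19, and check whether it is a (positive or negative) perfect cube.
Check small values of y:
  y = 0: RHS = -19 is not a perfect cube.
  y = 1: RHS = -17 is not a perfect cube.
  y = -1: RHS = -21 is not a perfect cube.
  y = 2: RHS = -3 is not a perfect cube.
  y = -2: RHS = -35 is not a perfect cube.
  y = 3: RHS = 35 is not a perfect cube.
  y = -3: RHS = -73 is not a perfect cube.
Continuing the search up to |y| = 40 finds no solutions either.
No (x, y) in the scanned range satisfies the equation.

No integer solutions with |y| ≤ 40.


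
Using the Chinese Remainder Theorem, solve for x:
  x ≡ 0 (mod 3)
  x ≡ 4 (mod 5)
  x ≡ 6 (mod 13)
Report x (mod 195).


Moduli 3, 5, 13 are pairwise coprime; by CRT there is a unique solution modulo M = 3 · 5 · 13 = 195.
Solve pairwise, accumulating the modulus:
  Start with x ≡ 0 (mod 3).
  Combine with x ≡ 4 (mod 5): since gcd(3, 5) = 1, we get a unique residue mod 15.
    Write x = 0 + 3·t and substitute into x ≡ 4 (mod 5): 3·t ≡ 4 − 0 = 4 (mod 5).
    The inverse of 3 mod 5 is 2 (since 3·2 = 6 = 1·5 + 1), so t ≡ 2·4 = 8 ≡ 3 (mod 5).
    Then x = 0 + 3·3 = 9, valid modulo lcm(3, 5) = 15: x ≡ 9 (mod 15).
  Combine with x ≡ 6 (mod 13): since gcd(15, 13) = 1, we get a unique residue mod 195.
    Write x = 9 + 15·t and substitute into x ≡ 6 (mod 13): 15·t ≡ 6 − 9 = -3 (mod 13).
    Reduce coefficients mod 13: 2·t ≡ 10 (mod 13).
    The inverse of 2 mod 13 is 7 (since 2·7 = 14 = 1·13 + 1), so t ≡ 7·10 = 70 ≡ 5 (mod 13).
    Then x = 9 + 15·5 = 84, valid modulo lcm(15, 13) = 195: x ≡ 84 (mod 195).
Verify: 84 mod 3 = 0 ✓, 84 mod 5 = 4 ✓, 84 mod 13 = 6 ✓.

x ≡ 84 (mod 195).


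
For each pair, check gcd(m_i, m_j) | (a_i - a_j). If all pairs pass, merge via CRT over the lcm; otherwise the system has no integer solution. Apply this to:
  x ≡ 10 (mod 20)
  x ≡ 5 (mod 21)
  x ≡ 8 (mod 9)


Moduli 20, 21, 9 are not pairwise coprime, so CRT works modulo lcm(m_i) when all pairwise compatibility conditions hold.
Pairwise compatibility: gcd(m_i, m_j) must divide a_i - a_j for every pair.
Merge one congruence at a time:
  Start: x ≡ 10 (mod 20).
  Combine with x ≡ 5 (mod 21): gcd(20, 21) = 1; 5 - 10 = -5, which IS divisible by 1, so compatible.
    Write x = 10 + 20·t and substitute into x ≡ 5 (mod 21): 20·t ≡ 5 − 10 = -5 (mod 21).
    Reduce coefficients mod 21: 20·t ≡ 16 (mod 21).
    The inverse of 20 mod 21 is 20 (since 20·20 = 400 = 19·21 + 1), so t ≡ 20·16 = 320 ≡ 5 (mod 21).
    Then x = 10 + 20·5 = 110, valid modulo lcm(20, 21) = 420: x ≡ 110 (mod 420).
  Combine with x ≡ 8 (mod 9): gcd(420, 9) = 3; 8 - 110 = -102, which IS divisible by 3, so compatible.
    Write x = 110 + 420·t and substitute into x ≡ 8 (mod 9): 420·t ≡ 8 − 110 = -102 (mod 9).
    Divide the congruence (and modulus) by g = 3: 140·t ≡ -34 (mod 3).
    Reduce coefficients mod 3: 2·t ≡ 2 (mod 3).
    The inverse of 2 mod 3 is 2 (since 2·2 = 4 = 1·3 + 1), so t ≡ 2·2 = 4 ≡ 1 (mod 3).
    Then x = 110 + 420·1 = 530, valid modulo lcm(420, 9) = 1260: x ≡ 530 (mod 1260).
Verify: 530 mod 20 = 10, 530 mod 21 = 5, 530 mod 9 = 8.

x ≡ 530 (mod 1260).


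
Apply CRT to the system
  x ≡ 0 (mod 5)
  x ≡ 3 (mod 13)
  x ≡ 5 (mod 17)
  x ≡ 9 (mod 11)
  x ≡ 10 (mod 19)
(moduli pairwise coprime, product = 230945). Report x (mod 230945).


Product of moduli M = 5 · 13 · 17 · 11 · 19 = 230945.
Merge one congruence at a time:
  Start: x ≡ 0 (mod 5).
  Combine with x ≡ 3 (mod 13); new modulus lcm = 65.
    Write x = 0 + 5·t and substitute into x ≡ 3 (mod 13): 5·t ≡ 3 − 0 = 3 (mod 13).
    The inverse of 5 mod 13 is 8 (since 5·8 = 40 = 3·13 + 1), so t ≡ 8·3 = 24 ≡ 11 (mod 13).
    Then x = 0 + 5·11 = 55, valid modulo lcm(5, 13) = 65: x ≡ 55 (mod 65).
  Combine with x ≡ 5 (mod 17); new modulus lcm = 1105.
    Write x = 55 + 65·t and substitute into x ≡ 5 (mod 17): 65·t ≡ 5 − 55 = -50 (mod 17).
    Reduce coefficients mod 17: 14·t ≡ 1 (mod 17).
    The inverse of 14 mod 17 is 11 (since 14·11 = 154 = 9·17 + 1), so t ≡ 11·1 = 11 ≡ 11 (mod 17).
    Then x = 55 + 65·11 = 770, valid modulo lcm(65, 17) = 1105: x ≡ 770 (mod 1105).
  Combine with x ≡ 9 (mod 11); new modulus lcm = 12155.
    Write x = 770 + 1105·t and substitute into x ≡ 9 (mod 11): 1105·t ≡ 9 − 770 = -761 (mod 11).
    Reduce coefficients mod 11: 5·t ≡ 9 (mod 11).
    The inverse of 5 mod 11 is 9 (since 5·9 = 45 = 4·11 + 1), so t ≡ 9·9 = 81 ≡ 4 (mod 11).
    Then x = 770 + 1105·4 = 5190, valid modulo lcm(1105, 11) = 12155: x ≡ 5190 (mod 12155).
  Combine with x ≡ 10 (mod 19); new modulus lcm = 230945.
    Write x = 5190 + 12155·t and substitute into x ≡ 10 (mod 19): 12155·t ≡ 10 − 5190 = -5180 (mod 19).
    Reduce coefficients mod 19: 14·t ≡ 7 (mod 19).
    The inverse of 14 mod 19 is 15 (since 14·15 = 210 = 11·19 + 1), so t ≡ 15·7 = 105 ≡ 10 (mod 19).
    Then x = 5190 + 12155·10 = 126740, valid modulo lcm(12155, 19) = 230945: x ≡ 126740 (mod 230945).
Verify against each original: 126740 mod 5 = 0, 126740 mod 13 = 3, 126740 mod 17 = 5, 126740 mod 11 = 9, 126740 mod 19 = 10.

x ≡ 126740 (mod 230945).


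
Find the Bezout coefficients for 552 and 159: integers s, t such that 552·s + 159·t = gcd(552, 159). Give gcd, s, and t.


Euclidean algorithm on (552, 159) — divide until remainder is 0:
  552 = 3 · 159 + 75
  159 = 2 · 75 + 9
  75 = 8 · 9 + 3
  9 = 3 · 3 + 0
gcd(552, 159) = 3.
Track Bezout coefficients alongside the remainders: start with r₀ = 552 = a·1 + b·0 (s = 1, t = 0) and r₁ = 159 = a·0 + b·1 (s = 0, t = 1); each new remainder r_{k+1} = r_{k-1} − q_k·r_k inherits s_{k+1} = s_{k-1} − q_k·s_k, t_{k+1} = t_{k-1} − q_k·t_k, so r_k = a·s_k + b·t_k at every step:
  q = 3: r = 75, s = 1 − 3·0 = 1, t = 0 − 3·1 = -3  (check: 552·1 + 159·(-3) = 75)
  q = 2: r = 9, s = 0 − 2·1 = -2, t = 1 − 2·(-3) = 7  (check: 552·(-2) + 159·7 = 9)
  q = 8: r = 3, s = 1 − 8·(-2) = 17, t = -3 − 8·7 = -59  (check: 552·17 + 159·(-59) = 3)
The row with r = 3 (the gcd) gives the Bezout coefficients s = 17, t = -59.
Result: 552 · (17) + 159 · (-59) = 3.

gcd(552, 159) = 3; s = 17, t = -59 (check: 552·17 + 159·(-59) = 3).


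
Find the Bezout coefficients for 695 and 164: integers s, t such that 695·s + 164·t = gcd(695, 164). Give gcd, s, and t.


Euclidean algorithm on (695, 164) — divide until remainder is 0:
  695 = 4 · 164 + 39
  164 = 4 · 39 + 8
  39 = 4 · 8 + 7
  8 = 1 · 7 + 1
  7 = 7 · 1 + 0
gcd(695, 164) = 1.
Track Bezout coefficients alongside the remainders: start with r₀ = 695 = a·1 + b·0 (s = 1, t = 0) and r₁ = 164 = a·0 + b·1 (s = 0, t = 1); each new remainder r_{k+1} = r_{k-1} − q_k·r_k inherits s_{k+1} = s_{k-1} − q_k·s_k, t_{k+1} = t_{k-1} − q_k·t_k, so r_k = a·s_k + b·t_k at every step:
  q = 4: r = 39, s = 1 − 4·0 = 1, t = 0 − 4·1 = -4  (check: 695·1 + 164·(-4) = 39)
  q = 4: r = 8, s = 0 − 4·1 = -4, t = 1 − 4·(-4) = 17  (check: 695·(-4) + 164·17 = 8)
  q = 4: r = 7, s = 1 − 4·(-4) = 17, t = -4 − 4·17 = -72  (check: 695·17 + 164·(-72) = 7)
  q = 1: r = 1, s = -4 − 1·17 = -21, t = 17 − 1·(-72) = 89  (check: 695·(-21) + 164·89 = 1)
The row with r = 1 (the gcd) gives the Bezout coefficients s = -21, t = 89.
Result: 695 · (-21) + 164 · (89) = 1.

gcd(695, 164) = 1; s = -21, t = 89 (check: 695·(-21) + 164·89 = 1).


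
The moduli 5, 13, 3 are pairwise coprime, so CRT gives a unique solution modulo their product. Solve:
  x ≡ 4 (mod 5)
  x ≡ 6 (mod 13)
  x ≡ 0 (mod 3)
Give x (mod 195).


Moduli 5, 13, 3 are pairwise coprime; by CRT there is a unique solution modulo M = 5 · 13 · 3 = 195.
Solve pairwise, accumulating the modulus:
  Start with x ≡ 4 (mod 5).
  Combine with x ≡ 6 (mod 13): since gcd(5, 13) = 1, we get a unique residue mod 65.
    Write x = 4 + 5·t and substitute into x ≡ 6 (mod 13): 5·t ≡ 6 − 4 = 2 (mod 13).
    The inverse of 5 mod 13 is 8 (since 5·8 = 40 = 3·13 + 1), so t ≡ 8·2 = 16 ≡ 3 (mod 13).
    Then x = 4 + 5·3 = 19, valid modulo lcm(5, 13) = 65: x ≡ 19 (mod 65).
  Combine with x ≡ 0 (mod 3): since gcd(65, 3) = 1, we get a unique residue mod 195.
    Write x = 19 + 65·t and substitute into x ≡ 0 (mod 3): 65·t ≡ 0 − 19 = -19 (mod 3).
    Reduce coefficients mod 3: 2·t ≡ 2 (mod 3).
    The inverse of 2 mod 3 is 2 (since 2·2 = 4 = 1·3 + 1), so t ≡ 2·2 = 4 ≡ 1 (mod 3).
    Then x = 19 + 65·1 = 84, valid modulo lcm(65, 3) = 195: x ≡ 84 (mod 195).
Verify: 84 mod 5 = 4 ✓, 84 mod 13 = 6 ✓, 84 mod 3 = 0 ✓.

x ≡ 84 (mod 195).


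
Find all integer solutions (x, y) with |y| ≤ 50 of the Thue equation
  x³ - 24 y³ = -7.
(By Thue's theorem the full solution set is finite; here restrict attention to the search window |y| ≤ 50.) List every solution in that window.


The equation is x³ - 24y³ = -7. For fixed y, x³ = 24·y³ − 7, so a solution requires the RHS to be a perfect cube.
Strategy: iterate y from -50 to 50, compute RHS = 24·y³ − 7, and check whether it is a (positive or negative) perfect cube.
Check small values of y:
  y = 0: RHS = -7 is not a perfect cube.
  y = 1: RHS = 17 is not a perfect cube.
  y = -1: RHS = -31 is not a perfect cube.
  y = 2: RHS = 185 is not a perfect cube.
  y = -2: RHS = -199 is not a perfect cube.
  y = 3: RHS = 641 is not a perfect cube.
  y = -3: RHS = -655 is not a perfect cube.
Continuing the search up to |y| = 50 finds no solutions either.
No (x, y) in the scanned range satisfies the equation.

No integer solutions with |y| ≤ 50.


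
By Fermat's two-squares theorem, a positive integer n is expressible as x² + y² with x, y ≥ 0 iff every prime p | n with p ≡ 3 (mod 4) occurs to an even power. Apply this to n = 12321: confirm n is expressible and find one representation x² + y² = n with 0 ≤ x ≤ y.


Step 1: Factor n = 12321 = 3^2 · 37^2.
Step 2: Check the mod-4 condition on each prime factor: 3 ≡ 3 (mod 4), exponent 2 (must be even); 37 ≡ 1 (mod 4), exponent 2.
All primes ≡ 3 (mod 4) appear to even exponent (or don't appear), so by the two-squares theorem n IS expressible as a sum of two squares.
Step 3: Build a representation. Group n = k² · m with k = 3 and m = 37 · 37 = 1369 (a product of primes ≡ 1 (mod 4)); a representation of m scales to one of n via (k·x)² + (k·y)² = k²(x² + y²). Each prime p ≡ 1 (mod 4) is itself a sum of two squares; find a² by testing p − a² for a perfect square:
  37: 37 − 1² = 36 = 6² ⇒ 37 = 1² + 6².
  Combine using the Brahmagupta–Fibonacci identity (a² + b²)(c² + d²) = (ac − bd)² + (ad + bc)² = (ac + bd)² + (ad − bc)²:
  37 · 37 = 1369: from (1² + 6²)(1² + 6²), take (1·1 − 6·6, 1·6 + 6·1) = (1 − 36, 6 + 6) = (-35, 12); dropping signs (only squares matter) gives (35, 12); check 35² + 12² = 1225 + 144 = 1369 ✓.
  Scale by k = 3: (3·35, 3·12) = (105, 36).
Step 4: Order so x ≤ y and verify: 36² + 105² = 1296 + 11025 = 12321 = n. ✓

n = 12321 = 36² + 105² (one valid representation with x ≤ y).


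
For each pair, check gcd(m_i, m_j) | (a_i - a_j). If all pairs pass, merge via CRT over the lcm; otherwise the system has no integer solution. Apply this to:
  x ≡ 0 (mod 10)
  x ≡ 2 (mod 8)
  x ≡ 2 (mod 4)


Moduli 10, 8, 4 are not pairwise coprime, so CRT works modulo lcm(m_i) when all pairwise compatibility conditions hold.
Pairwise compatibility: gcd(m_i, m_j) must divide a_i - a_j for every pair.
Merge one congruence at a time:
  Start: x ≡ 0 (mod 10).
  Combine with x ≡ 2 (mod 8): gcd(10, 8) = 2; 2 - 0 = 2, which IS divisible by 2, so compatible.
    Write x = 0 + 10·t and substitute into x ≡ 2 (mod 8): 10·t ≡ 2 − 0 = 2 (mod 8).
    Divide the congruence (and modulus) by g = 2: 5·t ≡ 1 (mod 4).
    Reduce coefficients mod 4: 1·t ≡ 1 (mod 4).
    So t ≡ 1 (mod 4).
    Then x = 0 + 10·1 = 10, valid modulo lcm(10, 8) = 40: x ≡ 10 (mod 40).
  Combine with x ≡ 2 (mod 4): gcd(40, 4) = 4; 2 - 10 = -8, which IS divisible by 4, so compatible.
    Write x = 10 + 40·t and substitute into x ≡ 2 (mod 4): 40·t ≡ 2 − 10 = -8 (mod 4).
    Divide the congruence (and modulus) by g = 4: 10·t ≡ -2 (mod 1).
    Modulo 1 every t works; take t = 0.
    Then x = 10 + 40·0 = 10, valid modulo lcm(40, 4) = 40: x ≡ 10 (mod 40).
Verify: 10 mod 10 = 0, 10 mod 8 = 2, 10 mod 4 = 2.

x ≡ 10 (mod 40).


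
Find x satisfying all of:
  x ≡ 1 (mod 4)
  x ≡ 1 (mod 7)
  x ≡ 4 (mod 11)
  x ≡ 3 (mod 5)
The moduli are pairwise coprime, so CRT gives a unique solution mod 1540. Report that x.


Product of moduli M = 4 · 7 · 11 · 5 = 1540.
Merge one congruence at a time:
  Start: x ≡ 1 (mod 4).
  Combine with x ≡ 1 (mod 7); new modulus lcm = 28.
    Write x = 1 + 4·t and substitute into x ≡ 1 (mod 7): 4·t ≡ 1 − 1 = 0 (mod 7).
    The inverse of 4 mod 7 is 2 (since 4·2 = 8 = 1·7 + 1), so t ≡ 2·0 = 0 ≡ 0 (mod 7).
    Then x = 1 + 4·0 = 1, valid modulo lcm(4, 7) = 28: x ≡ 1 (mod 28).
  Combine with x ≡ 4 (mod 11); new modulus lcm = 308.
    Write x = 1 + 28·t and substitute into x ≡ 4 (mod 11): 28·t ≡ 4 − 1 = 3 (mod 11).
    Reduce coefficients mod 11: 6·t ≡ 3 (mod 11).
    The inverse of 6 mod 11 is 2 (since 6·2 = 12 = 1·11 + 1), so t ≡ 2·3 = 6 ≡ 6 (mod 11).
    Then x = 1 + 28·6 = 169, valid modulo lcm(28, 11) = 308: x ≡ 169 (mod 308).
  Combine with x ≡ 3 (mod 5); new modulus lcm = 1540.
    Write x = 169 + 308·t and substitute into x ≡ 3 (mod 5): 308·t ≡ 3 − 169 = -166 (mod 5).
    Reduce coefficients mod 5: 3·t ≡ 4 (mod 5).
    The inverse of 3 mod 5 is 2 (since 3·2 = 6 = 1·5 + 1), so t ≡ 2·4 = 8 ≡ 3 (mod 5).
    Then x = 169 + 308·3 = 1093, valid modulo lcm(308, 5) = 1540: x ≡ 1093 (mod 1540).
Verify against each original: 1093 mod 4 = 1, 1093 mod 7 = 1, 1093 mod 11 = 4, 1093 mod 5 = 3.

x ≡ 1093 (mod 1540).


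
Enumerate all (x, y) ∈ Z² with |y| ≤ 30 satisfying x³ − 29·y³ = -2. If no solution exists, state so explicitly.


The equation is x³ - 29y³ = -2. For fixed y, x³ = 29·y³ − 2, so a solution requires the RHS to be a perfect cube.
Strategy: iterate y from -30 to 30, compute RHS = 29·y³ − 2, and check whether it is a (positive or negative) perfect cube.
Check small values of y:
  y = 0: RHS = -2 is not a perfect cube.
  y = 1: RHS = 27 = (3)³ ⇒ x = 3 works.
  y = -1: RHS = -31 is not a perfect cube.
  y = 2: RHS = 230 is not a perfect cube.
  y = -2: RHS = -234 is not a perfect cube.
  y = 3: RHS = 781 is not a perfect cube.
  y = -3: RHS = -785 is not a perfect cube.
Continuing the search up to |y| = 30 finds no further solutions beyond those listed.
Collected solutions: (3, 1).

Solutions (with |y| ≤ 30): (3, 1).


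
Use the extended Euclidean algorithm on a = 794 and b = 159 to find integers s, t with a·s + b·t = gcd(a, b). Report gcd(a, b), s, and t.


Euclidean algorithm on (794, 159) — divide until remainder is 0:
  794 = 4 · 159 + 158
  159 = 1 · 158 + 1
  158 = 158 · 1 + 0
gcd(794, 159) = 1.
Track Bezout coefficients alongside the remainders: start with r₀ = 794 = a·1 + b·0 (s = 1, t = 0) and r₁ = 159 = a·0 + b·1 (s = 0, t = 1); each new remainder r_{k+1} = r_{k-1} − q_k·r_k inherits s_{k+1} = s_{k-1} − q_k·s_k, t_{k+1} = t_{k-1} − q_k·t_k, so r_k = a·s_k + b·t_k at every step:
  q = 4: r = 158, s = 1 − 4·0 = 1, t = 0 − 4·1 = -4  (check: 794·1 + 159·(-4) = 158)
  q = 1: r = 1, s = 0 − 1·1 = -1, t = 1 − 1·(-4) = 5  (check: 794·(-1) + 159·5 = 1)
The row with r = 1 (the gcd) gives the Bezout coefficients s = -1, t = 5.
Result: 794 · (-1) + 159 · (5) = 1.

gcd(794, 159) = 1; s = -1, t = 5 (check: 794·(-1) + 159·5 = 1).


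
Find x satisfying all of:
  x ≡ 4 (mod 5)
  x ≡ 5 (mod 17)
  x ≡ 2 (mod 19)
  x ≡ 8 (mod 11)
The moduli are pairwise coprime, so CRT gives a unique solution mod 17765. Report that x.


Product of moduli M = 5 · 17 · 19 · 11 = 17765.
Merge one congruence at a time:
  Start: x ≡ 4 (mod 5).
  Combine with x ≡ 5 (mod 17); new modulus lcm = 85.
    Write x = 4 + 5·t and substitute into x ≡ 5 (mod 17): 5·t ≡ 5 − 4 = 1 (mod 17).
    The inverse of 5 mod 17 is 7 (since 5·7 = 35 = 2·17 + 1), so t ≡ 7·1 = 7 ≡ 7 (mod 17).
    Then x = 4 + 5·7 = 39, valid modulo lcm(5, 17) = 85: x ≡ 39 (mod 85).
  Combine with x ≡ 2 (mod 19); new modulus lcm = 1615.
    Write x = 39 + 85·t and substitute into x ≡ 2 (mod 19): 85·t ≡ 2 − 39 = -37 (mod 19).
    Reduce coefficients mod 19: 9·t ≡ 1 (mod 19).
    The inverse of 9 mod 19 is 17 (since 9·17 = 153 = 8·19 + 1), so t ≡ 17·1 = 17 ≡ 17 (mod 19).
    Then x = 39 + 85·17 = 1484, valid modulo lcm(85, 19) = 1615: x ≡ 1484 (mod 1615).
  Combine with x ≡ 8 (mod 11); new modulus lcm = 17765.
    Write x = 1484 + 1615·t and substitute into x ≡ 8 (mod 11): 1615·t ≡ 8 − 1484 = -1476 (mod 11).
    Reduce coefficients mod 11: 9·t ≡ 9 (mod 11).
    The inverse of 9 mod 11 is 5 (since 9·5 = 45 = 4·11 + 1), so t ≡ 5·9 = 45 ≡ 1 (mod 11).
    Then x = 1484 + 1615·1 = 3099, valid modulo lcm(1615, 11) = 17765: x ≡ 3099 (mod 17765).
Verify against each original: 3099 mod 5 = 4, 3099 mod 17 = 5, 3099 mod 19 = 2, 3099 mod 11 = 8.

x ≡ 3099 (mod 17765).
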